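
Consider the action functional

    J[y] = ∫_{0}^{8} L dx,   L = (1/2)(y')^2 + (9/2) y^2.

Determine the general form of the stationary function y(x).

The Lagrangian is L = (1/2)(y')^2 + (9/2) y^2.
∂L/∂y = 9y.
∂L/∂y' = y'.
The Euler-Lagrange equation d/dx(∂L/∂y') − ∂L/∂y = 0 becomes:
    y'' - 9 y = 0
General solution: y(x) = A e^(3x) + B e^(-3x), where A and B are arbitrary constants fixed by the endpoint conditions.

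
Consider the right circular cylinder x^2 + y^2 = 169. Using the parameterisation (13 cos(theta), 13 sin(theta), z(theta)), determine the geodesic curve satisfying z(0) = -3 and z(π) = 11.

Parameterise the cylinder of radius R = 13 as
    r(θ) = (13 cos θ, 13 sin θ, z(θ)).
The arc-length element is
    ds = sqrt(169 + (dz/dθ)^2) dθ,
so the Lagrangian is L = sqrt(169 + z'^2).
L depends on z' only, not on z or θ, so ∂L/∂z = 0 and
    ∂L/∂z' = z' / sqrt(169 + z'^2).
The Euler-Lagrange equation gives
    d/dθ( z' / sqrt(169 + z'^2) ) = 0,
so z' is constant. Integrating once:
    z(θ) = a θ + b,
a helix on the cylinder (a straight line when the cylinder is unrolled). The constants a, b are determined by the endpoint conditions.
With endpoint conditions z(0) = -3 and z(π) = 11: from z(0) = b we get b = -3, and a·π + -3 = 11 gives a = 14/π, so
    z(θ) = (14/π) θ − 3.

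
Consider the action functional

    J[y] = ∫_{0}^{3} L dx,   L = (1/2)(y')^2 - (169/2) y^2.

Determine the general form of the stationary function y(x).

The Lagrangian is L = (1/2)(y')^2 - (169/2) y^2.
∂L/∂y = -169y.
∂L/∂y' = y'.
The Euler-Lagrange equation d/dx(∂L/∂y') − ∂L/∂y = 0 becomes:
    y'' + 169 y = 0
General solution: y(x) = A sin(13x) + B cos(13x), where A and B are arbitrary constants fixed by the endpoint conditions.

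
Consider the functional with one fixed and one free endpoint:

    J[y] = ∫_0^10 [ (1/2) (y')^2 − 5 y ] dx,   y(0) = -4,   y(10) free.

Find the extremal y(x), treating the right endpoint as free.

The Lagrangian L = (1/2) (y')^2 − 5 y gives
    ∂L/∂y = −5,   ∂L/∂y' = y'.
Euler-Lagrange: d/dx(y') − (−5) = 0, i.e. y'' + 5 = 0, so
    y(x) = −(5/2) x^2 + C1 x + C2.
Fixed left endpoint y(0) = -4 ⇒ C2 = -4.
The right endpoint x = 10 is free, so the natural (transversality) condition is ∂L/∂y' |_{x=10} = 0, i.e. y'(10) = 0.
Compute y'(x) = −5 x + C1, so y'(10) = −50 + C1 = 0 ⇒ C1 = 50.
Therefore the extremal is
    y(x) = −(5/2) x^2 + 50 x − 4.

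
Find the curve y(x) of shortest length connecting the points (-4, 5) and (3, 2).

Arc-length functional: J[y] = ∫ sqrt(1 + (y')^2) dx.
Lagrangian L = sqrt(1 + (y')^2) has no explicit y dependence, so ∂L/∂y = 0 and the Euler-Lagrange equation gives
    d/dx( y' / sqrt(1 + (y')^2) ) = 0  ⇒  y' / sqrt(1 + (y')^2) = const.
Hence y' is constant, so y(x) is affine.
Fitting the endpoints (-4, 5) and (3, 2):
    slope m = (2 − 5) / (3 − (-4)) = -3/7,
    intercept c = 5 − m·(-4) = 23/7.
Extremal: y(x) = (-3/7) x + 23/7.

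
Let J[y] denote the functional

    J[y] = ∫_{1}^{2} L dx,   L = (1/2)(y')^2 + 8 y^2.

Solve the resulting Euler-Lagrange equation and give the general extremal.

The Lagrangian is L = (1/2)(y')^2 + 8 y^2.
∂L/∂y = 16y.
∂L/∂y' = y'.
The Euler-Lagrange equation d/dx(∂L/∂y') − ∂L/∂y = 0 becomes:
    y'' - 16 y = 0
General solution: y(x) = A e^(4x) + B e^(-4x), where A and B are arbitrary constants fixed by the endpoint conditions.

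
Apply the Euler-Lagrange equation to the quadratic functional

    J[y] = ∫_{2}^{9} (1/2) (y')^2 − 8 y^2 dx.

The Lagrangian is L = (1/2) (y')^2 − 8 y^2.
Compute ∂L/∂y = -16y, ∂L/∂y' = y'.
The Euler-Lagrange equation d/dx(∂L/∂y') − ∂L/∂y = 0 reduces to
    y'' + 16 y = 0.
Its general solution is
    y(x) = A sin(4x) + B cos(4x),
with A, B fixed by the endpoint conditions.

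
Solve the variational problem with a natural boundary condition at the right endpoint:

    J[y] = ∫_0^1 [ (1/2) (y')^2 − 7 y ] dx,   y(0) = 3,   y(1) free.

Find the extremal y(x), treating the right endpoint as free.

The Lagrangian L = (1/2) (y')^2 − 7 y gives
    ∂L/∂y = −7,   ∂L/∂y' = y'.
Euler-Lagrange: d/dx(y') − (−7) = 0, i.e. y'' + 7 = 0, so
    y(x) = −(7/2) x^2 + C1 x + C2.
Fixed left endpoint y(0) = 3 ⇒ C2 = 3.
The right endpoint x = 1 is free, so the natural (transversality) condition is ∂L/∂y' |_{x=1} = 0, i.e. y'(1) = 0.
Compute y'(x) = −7 x + C1, so y'(1) = −7 + C1 = 0 ⇒ C1 = 7.
Therefore the extremal is
    y(x) = −(7/2) x^2 + 7 x + 3.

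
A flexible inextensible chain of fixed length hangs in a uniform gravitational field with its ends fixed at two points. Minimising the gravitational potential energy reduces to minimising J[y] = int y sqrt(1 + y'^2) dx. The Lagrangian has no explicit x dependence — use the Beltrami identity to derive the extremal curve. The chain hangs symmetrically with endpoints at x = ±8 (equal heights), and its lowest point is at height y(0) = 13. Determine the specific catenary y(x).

The Lagrangian L(y, y') = y sqrt(1 + y'^2) has no explicit x dependence, so the Beltrami identity applies:
    L − y' ∂L/∂y' = C.
Compute ∂L/∂y' = y · y' / sqrt(1 + y'^2). Then
    L − y' ∂L/∂y'
    = y sqrt(1 + y'^2) − y · y'^2 / sqrt(1 + y'^2)
    = y (1 + y'^2 − y'^2) / sqrt(1 + y'^2)
    = y / sqrt(1 + y'^2) = C.
Squaring gives y^2 = C^2 (1 + y'^2), i.e.
    y'^2 = y^2 / C^2 − 1.
Separating variables,
    dy / sqrt(y^2 − C^2) = dx / C,
and integrating gives arccosh(y / C) = (x − a)/C, so
    y(x) = C cosh((x − a)/C),
the catenary. The constants C and a are fixed by the two endpoint conditions (and, for the hanging-chain problem, the length constraint selects C).
Now fit the given data. The endpoints x = ±8 are symmetric at equal height, so the catenary is even about its minimum: a = 0 and y(x) = C cosh(x/C). The lowest point is y(0) = C cosh(0) = C, and we are told y(0) = 13, so C = 13. Therefore
    y(x) = 13 cosh(x/13),
and at the endpoints
    y(±8) = 13 cosh(8/13).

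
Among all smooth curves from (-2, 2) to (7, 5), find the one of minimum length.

Arc-length functional: J[y] = ∫ sqrt(1 + (y')^2) dx.
Lagrangian L = sqrt(1 + (y')^2) has no explicit y dependence, so ∂L/∂y = 0 and the Euler-Lagrange equation gives
    d/dx( y' / sqrt(1 + (y')^2) ) = 0  ⇒  y' / sqrt(1 + (y')^2) = const.
Hence y' is constant, so y(x) is affine.
Fitting the endpoints (-2, 2) and (7, 5):
    slope m = (5 − 2) / (7 − (-2)) = 1/3,
    intercept c = 2 − m·(-2) = 8/3.
Extremal: y(x) = (1/3) x + 8/3.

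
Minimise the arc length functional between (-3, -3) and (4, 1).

Arc-length functional: J[y] = ∫ sqrt(1 + (y')^2) dx.
Lagrangian L = sqrt(1 + (y')^2) has no explicit y dependence, so ∂L/∂y = 0 and the Euler-Lagrange equation gives
    d/dx( y' / sqrt(1 + (y')^2) ) = 0  ⇒  y' / sqrt(1 + (y')^2) = const.
Hence y' is constant, so y(x) is affine.
Fitting the endpoints (-3, -3) and (4, 1):
    slope m = (1 − (-3)) / (4 − (-3)) = 4/7,
    intercept c = (-3) − m·(-3) = -9/7.
Extremal: y(x) = (4/7) x - 9/7.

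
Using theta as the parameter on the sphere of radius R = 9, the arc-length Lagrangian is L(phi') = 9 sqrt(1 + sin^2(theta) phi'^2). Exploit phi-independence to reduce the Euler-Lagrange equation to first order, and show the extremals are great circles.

On the sphere of radius R = 9 with spherical coordinates (θ, φ), the induced metric is
    ds^2 = 81(dθ^2 + sin^2(θ) dφ^2).
Parameterise by θ; the arc-length functional is
    J[φ] = ∫ 9 sqrt(1 + sin^2(θ) (dφ/dθ)^2) dθ,
so L = 9 sqrt(1 + sin^2(θ) φ'^2). Compute
    ∂L/∂φ = 0  (L has no explicit φ dependence),
    ∂L/∂φ' = 9 sin^2(θ) φ' / sqrt(1 + sin^2(θ) φ'^2).
Since ∂L/∂φ = 0, the Euler-Lagrange equation
    d/dθ(∂L/∂φ') − ∂L/∂φ = 0
reduces to d/dθ(∂L/∂φ') = 0, i.e. the momentum conjugate to φ is conserved:
    9 sin^2(θ) φ' / sqrt(1 + sin^2(θ) φ'^2) = C.
The overall factor of 9 is constant, so dividing through gives Clairaut's relation sin^2(θ) φ' / sqrt(1 + sin^2(θ) φ'^2) = C' (with C' = C/9). Solving for φ' and integrating gives the great-circle family
    cot(θ) = A cos(φ − φ_0),
i.e. the intersection of the sphere with a plane through the origin. The two constants A and φ_0 (equivalently C and one phase) are fixed by the two endpoint conditions.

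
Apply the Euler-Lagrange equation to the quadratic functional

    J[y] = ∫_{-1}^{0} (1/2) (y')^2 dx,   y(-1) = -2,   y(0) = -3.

The Lagrangian is L = (1/2) (y')^2.
Compute ∂L/∂y = 0, ∂L/∂y' = y'.
The Euler-Lagrange equation d/dx(∂L/∂y') − ∂L/∂y = 0 reduces to
    y'' = 0.
Its general solution is
    y(x) = A x + B,
with A, B fixed by the endpoint conditions.
Applying the endpoint conditions y(-1) = -2 and y(0) = -3: solve A·-1 + B = -2 and A·0 + B = -3. Subtracting gives A(0 − -1) = -3 − -2, so A = -1, and B = -2 − A·-1 = -3. Therefore
    y(x) = -x - 3.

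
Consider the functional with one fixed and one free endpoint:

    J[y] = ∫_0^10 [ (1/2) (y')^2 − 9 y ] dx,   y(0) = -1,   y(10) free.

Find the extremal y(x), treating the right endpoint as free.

The Lagrangian L = (1/2) (y')^2 − 9 y gives
    ∂L/∂y = −9,   ∂L/∂y' = y'.
Euler-Lagrange: d/dx(y') − (−9) = 0, i.e. y'' + 9 = 0, so
    y(x) = −(9/2) x^2 + C1 x + C2.
Fixed left endpoint y(0) = -1 ⇒ C2 = -1.
The right endpoint x = 10 is free, so the natural (transversality) condition is ∂L/∂y' |_{x=10} = 0, i.e. y'(10) = 0.
Compute y'(x) = −9 x + C1, so y'(10) = −90 + C1 = 0 ⇒ C1 = 90.
Therefore the extremal is
    y(x) = −(9/2) x^2 + 90 x − 1.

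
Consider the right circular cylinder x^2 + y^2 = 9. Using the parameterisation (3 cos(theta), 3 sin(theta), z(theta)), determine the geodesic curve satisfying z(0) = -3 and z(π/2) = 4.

Parameterise the cylinder of radius R = 3 as
    r(θ) = (3 cos θ, 3 sin θ, z(θ)).
The arc-length element is
    ds = sqrt(9 + (dz/dθ)^2) dθ,
so the Lagrangian is L = sqrt(9 + z'^2).
L depends on z' only, not on z or θ, so ∂L/∂z = 0 and
    ∂L/∂z' = z' / sqrt(9 + z'^2).
The Euler-Lagrange equation gives
    d/dθ( z' / sqrt(9 + z'^2) ) = 0,
so z' is constant. Integrating once:
    z(θ) = a θ + b,
a helix on the cylinder (a straight line when the cylinder is unrolled). The constants a, b are determined by the endpoint conditions.
With endpoint conditions z(0) = -3 and z(π/2) = 4: from z(0) = b we get b = -3, and a·π/2 + -3 = 4 gives a = 14/π, so
    z(θ) = (14/π) θ − 3.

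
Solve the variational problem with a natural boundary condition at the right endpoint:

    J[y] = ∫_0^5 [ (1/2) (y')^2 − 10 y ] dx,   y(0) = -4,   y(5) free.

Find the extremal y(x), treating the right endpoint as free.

The Lagrangian L = (1/2) (y')^2 − 10 y gives
    ∂L/∂y = −10,   ∂L/∂y' = y'.
Euler-Lagrange: d/dx(y') − (−10) = 0, i.e. y'' + 10 = 0, so
    y(x) = −(10/2) x^2 + C1 x + C2.
Fixed left endpoint y(0) = -4 ⇒ C2 = -4.
The right endpoint x = 5 is free, so the natural (transversality) condition is ∂L/∂y' |_{x=5} = 0, i.e. y'(5) = 0.
Compute y'(x) = −10 x + C1, so y'(5) = −50 + C1 = 0 ⇒ C1 = 50.
Therefore the extremal is
    y(x) = −5 x^2 + 50 x − 4.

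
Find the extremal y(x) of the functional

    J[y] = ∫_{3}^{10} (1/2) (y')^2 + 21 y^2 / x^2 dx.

The Lagrangian is L = (1/2) (y')^2 + 21 y^2 / x^2.
Compute ∂L/∂y = 42y/x^2, ∂L/∂y' = y'.
The Euler-Lagrange equation d/dx(∂L/∂y') − ∂L/∂y = 0 reduces to
    y'' − 42/x^2 · y = 0  (x > 0).
Its general solution is
    y(x) = A x^7 + B x^(-6),
with A, B fixed by the endpoint conditions.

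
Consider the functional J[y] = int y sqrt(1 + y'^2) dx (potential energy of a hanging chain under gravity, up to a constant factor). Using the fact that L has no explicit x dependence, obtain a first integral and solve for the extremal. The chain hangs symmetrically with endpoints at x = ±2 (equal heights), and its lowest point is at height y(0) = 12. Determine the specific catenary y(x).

The Lagrangian L(y, y') = y sqrt(1 + y'^2) has no explicit x dependence, so the Beltrami identity applies:
    L − y' ∂L/∂y' = C.
Compute ∂L/∂y' = y · y' / sqrt(1 + y'^2). Then
    L − y' ∂L/∂y'
    = y sqrt(1 + y'^2) − y · y'^2 / sqrt(1 + y'^2)
    = y (1 + y'^2 − y'^2) / sqrt(1 + y'^2)
    = y / sqrt(1 + y'^2) = C.
Squaring gives y^2 = C^2 (1 + y'^2), i.e.
    y'^2 = y^2 / C^2 − 1.
Separating variables,
    dy / sqrt(y^2 − C^2) = dx / C,
and integrating gives arccosh(y / C) = (x − a)/C, so
    y(x) = C cosh((x − a)/C),
the catenary. The constants C and a are fixed by the two endpoint conditions (and, for the hanging-chain problem, the length constraint selects C).
Now fit the given data. The endpoints x = ±2 are symmetric at equal height, so the catenary is even about its minimum: a = 0 and y(x) = C cosh(x/C). The lowest point is y(0) = C cosh(0) = C, and we are told y(0) = 12, so C = 12. Therefore
    y(x) = 12 cosh(x/12),
and at the endpoints
    y(±2) = 12 cosh(2/12).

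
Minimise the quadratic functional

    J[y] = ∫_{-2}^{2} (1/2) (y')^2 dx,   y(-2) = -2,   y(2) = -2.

The Lagrangian is L = (1/2) (y')^2.
Compute ∂L/∂y = 0, ∂L/∂y' = y'.
The Euler-Lagrange equation d/dx(∂L/∂y') − ∂L/∂y = 0 reduces to
    y'' = 0.
Its general solution is
    y(x) = A x + B,
with A, B fixed by the endpoint conditions.
Applying the endpoint conditions y(-2) = -2 and y(2) = -2: solve A·-2 + B = -2 and A·2 + B = -2. Subtracting gives A(2 − -2) = -2 − -2, so A = 0, and B = -2 − A·-2 = -2. Therefore
    y(x) = -2.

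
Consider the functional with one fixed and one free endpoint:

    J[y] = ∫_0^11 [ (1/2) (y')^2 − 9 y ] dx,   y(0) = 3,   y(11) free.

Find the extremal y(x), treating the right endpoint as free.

The Lagrangian L = (1/2) (y')^2 − 9 y gives
    ∂L/∂y = −9,   ∂L/∂y' = y'.
Euler-Lagrange: d/dx(y') − (−9) = 0, i.e. y'' + 9 = 0, so
    y(x) = −(9/2) x^2 + C1 x + C2.
Fixed left endpoint y(0) = 3 ⇒ C2 = 3.
The right endpoint x = 11 is free, so the natural (transversality) condition is ∂L/∂y' |_{x=11} = 0, i.e. y'(11) = 0.
Compute y'(x) = −9 x + C1, so y'(11) = −99 + C1 = 0 ⇒ C1 = 99.
Therefore the extremal is
    y(x) = −(9/2) x^2 + 99 x + 3.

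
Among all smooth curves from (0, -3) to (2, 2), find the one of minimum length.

Arc-length functional: J[y] = ∫ sqrt(1 + (y')^2) dx.
Lagrangian L = sqrt(1 + (y')^2) has no explicit y dependence, so ∂L/∂y = 0 and the Euler-Lagrange equation gives
    d/dx( y' / sqrt(1 + (y')^2) ) = 0  ⇒  y' / sqrt(1 + (y')^2) = const.
Hence y' is constant, so y(x) is affine.
Fitting the endpoints (0, -3) and (2, 2):
    slope m = (2 − (-3)) / (2 − 0) = 5/2,
    intercept c = (-3) − m·0 = -3.
Extremal: y(x) = (5/2) x - 3.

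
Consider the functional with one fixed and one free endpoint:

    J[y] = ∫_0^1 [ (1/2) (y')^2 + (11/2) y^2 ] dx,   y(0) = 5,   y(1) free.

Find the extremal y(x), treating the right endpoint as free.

The Lagrangian L = (1/2) (y')^2 + (11/2) y^2 gives
    ∂L/∂y = 11 y,   ∂L/∂y' = y'.
Euler-Lagrange: y'' − 11 y = 0.
With k = sqrt(11), the general solution is
    y(x) = A cosh(sqrt(11) x) + B sinh(sqrt(11) x).
Fixed left endpoint y(0) = 5 ⇒ A = 5.
The right endpoint x = 1 is free, so the natural (transversality) condition is ∂L/∂y' |_{x=1} = 0, i.e. y'(1) = 0.
Compute y'(x) = A k sinh(k x) + B k cosh(k x), so
    y'(1) = A k sinh(k·1) + B k cosh(k·1) = 0
    ⇒ B = −A tanh(k·1) = − 5 tanh(sqrt(11)·1).
Therefore the extremal is
    y(x) = 5 cosh(sqrt(11) x) − 5 tanh(sqrt(11)·1) sinh(sqrt(11) x).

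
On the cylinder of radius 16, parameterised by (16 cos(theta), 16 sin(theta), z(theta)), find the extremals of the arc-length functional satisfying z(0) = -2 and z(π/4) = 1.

Parameterise the cylinder of radius R = 16 as
    r(θ) = (16 cos θ, 16 sin θ, z(θ)).
The arc-length element is
    ds = sqrt(256 + (dz/dθ)^2) dθ,
so the Lagrangian is L = sqrt(256 + z'^2).
L depends on z' only, not on z or θ, so ∂L/∂z = 0 and
    ∂L/∂z' = z' / sqrt(256 + z'^2).
The Euler-Lagrange equation gives
    d/dθ( z' / sqrt(256 + z'^2) ) = 0,
so z' is constant. Integrating once:
    z(θ) = a θ + b,
a helix on the cylinder (a straight line when the cylinder is unrolled). The constants a, b are determined by the endpoint conditions.
With endpoint conditions z(0) = -2 and z(π/4) = 1: from z(0) = b we get b = -2, and a·π/4 + -2 = 1 gives a = 12/π, so
    z(θ) = (12/π) θ − 2.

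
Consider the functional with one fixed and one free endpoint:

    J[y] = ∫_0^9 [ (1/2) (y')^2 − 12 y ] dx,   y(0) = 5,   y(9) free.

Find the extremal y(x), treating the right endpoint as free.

The Lagrangian L = (1/2) (y')^2 − 12 y gives
    ∂L/∂y = −12,   ∂L/∂y' = y'.
Euler-Lagrange: d/dx(y') − (−12) = 0, i.e. y'' + 12 = 0, so
    y(x) = −(12/2) x^2 + C1 x + C2.
Fixed left endpoint y(0) = 5 ⇒ C2 = 5.
The right endpoint x = 9 is free, so the natural (transversality) condition is ∂L/∂y' |_{x=9} = 0, i.e. y'(9) = 0.
Compute y'(x) = −12 x + C1, so y'(9) = −108 + C1 = 0 ⇒ C1 = 108.
Therefore the extremal is
    y(x) = −6 x^2 + 108 x + 5.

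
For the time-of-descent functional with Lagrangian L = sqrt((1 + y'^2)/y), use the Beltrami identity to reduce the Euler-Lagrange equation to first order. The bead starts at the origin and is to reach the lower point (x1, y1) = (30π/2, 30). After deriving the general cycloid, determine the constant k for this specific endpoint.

The Lagrangian L = sqrt((1 + y'^2) / y) has no explicit x dependence, so the Beltrami identity applies:
    L − y' ∂L/∂y' = C.
Compute ∂L/∂y' = y' / sqrt(y (1 + y'^2)).
Substitute:
    sqrt((1 + y'^2)/y) − y'·y' / sqrt(y (1 + y'^2))
    = (1 + y'^2) / sqrt(y (1 + y'^2)) − y'^2 / sqrt(y (1 + y'^2))
    = 1 / sqrt(y (1 + y'^2)) = C.
Squaring and rearranging gives the first integral
    y (1 + y'^2) = 1/C^2 =: k   (constant).
Solving this first-order ODE by the substitution
    y = (k/2)(1 − cos θ)
yields the cycloid parameterisation
    x(θ) = (k/2)(θ − sin θ),   y(θ) = (k/2)(1 − cos θ).
The constant k is fixed by the endpoint condition.
Now fit the given lower endpoint (x1, y1) = (30π/2, 30). At the bottom of the first arch (θ = π), the parametric equations give
    y(π) = (k/2)(1 − cos π) = k,
    x(π) = (k/2)(π − sin π) = kπ/2.
Matching y(π) = 30 gives k = 30, consistent with x(π) = 30π/2. Therefore the specific cycloid is
    x(θ) = (30/2)(θ − sin θ),   y(θ) = (30/2)(1 − cos θ).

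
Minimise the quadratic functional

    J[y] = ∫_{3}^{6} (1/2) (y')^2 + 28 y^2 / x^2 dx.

The Lagrangian is L = (1/2) (y')^2 + 28 y^2 / x^2.
Compute ∂L/∂y = 56y/x^2, ∂L/∂y' = y'.
The Euler-Lagrange equation d/dx(∂L/∂y') − ∂L/∂y = 0 reduces to
    y'' − 56/x^2 · y = 0  (x > 0).
Its general solution is
    y(x) = A x^8 + B x^(-7),
with A, B fixed by the endpoint conditions.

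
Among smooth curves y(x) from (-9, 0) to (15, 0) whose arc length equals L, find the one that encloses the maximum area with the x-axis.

Set up the augmented Lagrangian using a multiplier λ for the length constraint:
    F(y, y') = y − λ sqrt(1 + y'^2).
F has no explicit x dependence, so the Beltrami identity yields a first integral
    F − y' ∂F/∂y' = C.
Compute ∂F/∂y' = −λ y' / sqrt(1 + y'^2). Then
    y − λ sqrt(1 + y'^2) + λ y'^2 / sqrt(1 + y'^2) = C
    ⇒  y − λ / sqrt(1 + y'^2) = C.
Solving for y' and integrating gives
    (x − a)^2 + (y − b)^2 = λ^2,
a circular arc of radius λ. The constants a, b are determined by the endpoint conditions y(-9) = y(15) = 0, and λ is fixed implicitly by the length constraint
    ∫_{-9}^{15} sqrt(1 + y'^2) dx = L.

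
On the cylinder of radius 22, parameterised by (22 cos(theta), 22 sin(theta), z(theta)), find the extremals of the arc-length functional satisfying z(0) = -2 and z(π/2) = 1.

Parameterise the cylinder of radius R = 22 as
    r(θ) = (22 cos θ, 22 sin θ, z(θ)).
The arc-length element is
    ds = sqrt(484 + (dz/dθ)^2) dθ,
so the Lagrangian is L = sqrt(484 + z'^2).
L depends on z' only, not on z or θ, so ∂L/∂z = 0 and
    ∂L/∂z' = z' / sqrt(484 + z'^2).
The Euler-Lagrange equation gives
    d/dθ( z' / sqrt(484 + z'^2) ) = 0,
so z' is constant. Integrating once:
    z(θ) = a θ + b,
a helix on the cylinder (a straight line when the cylinder is unrolled). The constants a, b are determined by the endpoint conditions.
With endpoint conditions z(0) = -2 and z(π/2) = 1: from z(0) = b we get b = -2, and a·π/2 + -2 = 1 gives a = 6/π, so
    z(θ) = (6/π) θ − 2.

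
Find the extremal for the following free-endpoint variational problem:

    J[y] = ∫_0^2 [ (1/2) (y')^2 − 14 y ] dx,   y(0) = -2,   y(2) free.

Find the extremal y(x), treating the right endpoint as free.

The Lagrangian L = (1/2) (y')^2 − 14 y gives
    ∂L/∂y = −14,   ∂L/∂y' = y'.
Euler-Lagrange: d/dx(y') − (−14) = 0, i.e. y'' + 14 = 0, so
    y(x) = −(14/2) x^2 + C1 x + C2.
Fixed left endpoint y(0) = -2 ⇒ C2 = -2.
The right endpoint x = 2 is free, so the natural (transversality) condition is ∂L/∂y' |_{x=2} = 0, i.e. y'(2) = 0.
Compute y'(x) = −14 x + C1, so y'(2) = −28 + C1 = 0 ⇒ C1 = 28.
Therefore the extremal is
    y(x) = −7 x^2 + 28 x − 2.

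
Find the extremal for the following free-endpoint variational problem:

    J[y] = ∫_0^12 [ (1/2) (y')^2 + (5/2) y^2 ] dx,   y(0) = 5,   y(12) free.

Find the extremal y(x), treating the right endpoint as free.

The Lagrangian L = (1/2) (y')^2 + (5/2) y^2 gives
    ∂L/∂y = 5 y,   ∂L/∂y' = y'.
Euler-Lagrange: y'' − 5 y = 0.
With k = sqrt(5), the general solution is
    y(x) = A cosh(sqrt(5) x) + B sinh(sqrt(5) x).
Fixed left endpoint y(0) = 5 ⇒ A = 5.
The right endpoint x = 12 is free, so the natural (transversality) condition is ∂L/∂y' |_{x=12} = 0, i.e. y'(12) = 0.
Compute y'(x) = A k sinh(k x) + B k cosh(k x), so
    y'(12) = A k sinh(k·12) + B k cosh(k·12) = 0
    ⇒ B = −A tanh(k·12) = − 5 tanh(sqrt(5)·12).
Therefore the extremal is
    y(x) = 5 cosh(sqrt(5) x) − 5 tanh(sqrt(5)·12) sinh(sqrt(5) x).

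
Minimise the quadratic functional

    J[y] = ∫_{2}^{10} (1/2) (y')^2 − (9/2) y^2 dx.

The Lagrangian is L = (1/2) (y')^2 − (9/2) y^2.
Compute ∂L/∂y = -9y, ∂L/∂y' = y'.
The Euler-Lagrange equation d/dx(∂L/∂y') − ∂L/∂y = 0 reduces to
    y'' + 9 y = 0.
Its general solution is
    y(x) = A sin(3x) + B cos(3x),
with A, B fixed by the endpoint conditions.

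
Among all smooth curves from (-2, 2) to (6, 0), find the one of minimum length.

Arc-length functional: J[y] = ∫ sqrt(1 + (y')^2) dx.
Lagrangian L = sqrt(1 + (y')^2) has no explicit y dependence, so ∂L/∂y = 0 and the Euler-Lagrange equation gives
    d/dx( y' / sqrt(1 + (y')^2) ) = 0  ⇒  y' / sqrt(1 + (y')^2) = const.
Hence y' is constant, so y(x) is affine.
Fitting the endpoints (-2, 2) and (6, 0):
    slope m = (0 − 2) / (6 − (-2)) = -1/4,
    intercept c = 2 − m·(-2) = 3/2.
Extremal: y(x) = (-1/4) x + 3/2.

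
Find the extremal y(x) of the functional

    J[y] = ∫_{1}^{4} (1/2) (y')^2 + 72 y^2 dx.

The Lagrangian is L = (1/2) (y')^2 + 72 y^2.
Compute ∂L/∂y = 144y, ∂L/∂y' = y'.
The Euler-Lagrange equation d/dx(∂L/∂y') − ∂L/∂y = 0 reduces to
    y'' − 144 y = 0.
Its general solution is
    y(x) = A e^(12x) + B e^(−12x),
with A, B fixed by the endpoint conditions.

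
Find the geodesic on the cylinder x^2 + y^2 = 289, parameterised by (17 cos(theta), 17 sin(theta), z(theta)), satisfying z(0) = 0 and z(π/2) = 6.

Parameterise the cylinder of radius R = 17 as
    r(θ) = (17 cos θ, 17 sin θ, z(θ)).
The arc-length element is
    ds = sqrt(289 + (dz/dθ)^2) dθ,
so the Lagrangian is L = sqrt(289 + z'^2).
L depends on z' only, not on z or θ, so ∂L/∂z = 0 and
    ∂L/∂z' = z' / sqrt(289 + z'^2).
The Euler-Lagrange equation gives
    d/dθ( z' / sqrt(289 + z'^2) ) = 0,
so z' is constant. Integrating once:
    z(θ) = a θ + b,
a helix on the cylinder (a straight line when the cylinder is unrolled). The constants a, b are determined by the endpoint conditions.
With endpoint conditions z(0) = 0 and z(π/2) = 6: from z(0) = b we get b = 0, and a·π/2 + 0 = 6 gives a = 12/π, so
    z(θ) = (12/π) θ.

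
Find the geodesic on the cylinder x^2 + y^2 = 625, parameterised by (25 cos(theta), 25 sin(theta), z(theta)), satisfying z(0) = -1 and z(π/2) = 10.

Parameterise the cylinder of radius R = 25 as
    r(θ) = (25 cos θ, 25 sin θ, z(θ)).
The arc-length element is
    ds = sqrt(625 + (dz/dθ)^2) dθ,
so the Lagrangian is L = sqrt(625 + z'^2).
L depends on z' only, not on z or θ, so ∂L/∂z = 0 and
    ∂L/∂z' = z' / sqrt(625 + z'^2).
The Euler-Lagrange equation gives
    d/dθ( z' / sqrt(625 + z'^2) ) = 0,
so z' is constant. Integrating once:
    z(θ) = a θ + b,
a helix on the cylinder (a straight line when the cylinder is unrolled). The constants a, b are determined by the endpoint conditions.
With endpoint conditions z(0) = -1 and z(π/2) = 10: from z(0) = b we get b = -1, and a·π/2 + -1 = 10 gives a = 22/π, so
    z(θ) = (22/π) θ − 1.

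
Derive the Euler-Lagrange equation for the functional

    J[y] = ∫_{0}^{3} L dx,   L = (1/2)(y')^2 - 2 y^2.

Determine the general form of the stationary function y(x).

The Lagrangian is L = (1/2)(y')^2 - 2 y^2.
∂L/∂y = -4y.
∂L/∂y' = y'.
The Euler-Lagrange equation d/dx(∂L/∂y') − ∂L/∂y = 0 becomes:
    y'' + 4 y = 0
General solution: y(x) = A sin(2x) + B cos(2x), where A and B are arbitrary constants fixed by the endpoint conditions.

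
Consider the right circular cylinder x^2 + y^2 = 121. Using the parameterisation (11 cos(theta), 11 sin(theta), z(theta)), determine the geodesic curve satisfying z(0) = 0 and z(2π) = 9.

Parameterise the cylinder of radius R = 11 as
    r(θ) = (11 cos θ, 11 sin θ, z(θ)).
The arc-length element is
    ds = sqrt(121 + (dz/dθ)^2) dθ,
so the Lagrangian is L = sqrt(121 + z'^2).
L depends on z' only, not on z or θ, so ∂L/∂z = 0 and
    ∂L/∂z' = z' / sqrt(121 + z'^2).
The Euler-Lagrange equation gives
    d/dθ( z' / sqrt(121 + z'^2) ) = 0,
so z' is constant. Integrating once:
    z(θ) = a θ + b,
a helix on the cylinder (a straight line when the cylinder is unrolled). The constants a, b are determined by the endpoint conditions.
With endpoint conditions z(0) = 0 and z(2π) = 9: from z(0) = b we get b = 0, and a·2π + 0 = 9 gives a = 9/(2π), so
    z(θ) = (9/(2π)) θ.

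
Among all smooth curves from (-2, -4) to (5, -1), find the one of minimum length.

Arc-length functional: J[y] = ∫ sqrt(1 + (y')^2) dx.
Lagrangian L = sqrt(1 + (y')^2) has no explicit y dependence, so ∂L/∂y = 0 and the Euler-Lagrange equation gives
    d/dx( y' / sqrt(1 + (y')^2) ) = 0  ⇒  y' / sqrt(1 + (y')^2) = const.
Hence y' is constant, so y(x) is affine.
Fitting the endpoints (-2, -4) and (5, -1):
    slope m = ((-1) − (-4)) / (5 − (-2)) = 3/7,
    intercept c = (-4) − m·(-2) = -22/7.
Extremal: y(x) = (3/7) x - 22/7.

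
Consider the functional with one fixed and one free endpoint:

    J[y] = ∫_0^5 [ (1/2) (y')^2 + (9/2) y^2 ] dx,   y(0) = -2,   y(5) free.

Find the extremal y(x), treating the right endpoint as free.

The Lagrangian L = (1/2) (y')^2 + (9/2) y^2 gives
    ∂L/∂y = 9 y,   ∂L/∂y' = y'.
Euler-Lagrange: y'' − 9 y = 0.
With k = 3, the general solution is
    y(x) = A cosh(3 x) + B sinh(3 x).
Fixed left endpoint y(0) = -2 ⇒ A = -2.
The right endpoint x = 5 is free, so the natural (transversality) condition is ∂L/∂y' |_{x=5} = 0, i.e. y'(5) = 0.
Compute y'(x) = A k sinh(k x) + B k cosh(k x), so
    y'(5) = A k sinh(k·5) + B k cosh(k·5) = 0
    ⇒ B = −A tanh(k·5) = 2 tanh(3·5).
Therefore the extremal is
    y(x) = −2 cosh(3 x) + 2 tanh(3·5) sinh(3 x).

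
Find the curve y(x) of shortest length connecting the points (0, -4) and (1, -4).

Arc-length functional: J[y] = ∫ sqrt(1 + (y')^2) dx.
Lagrangian L = sqrt(1 + (y')^2) has no explicit y dependence, so ∂L/∂y = 0 and the Euler-Lagrange equation gives
    d/dx( y' / sqrt(1 + (y')^2) ) = 0  ⇒  y' / sqrt(1 + (y')^2) = const.
Hence y' is constant, so y(x) is affine.
Fitting the endpoints (0, -4) and (1, -4):
    slope m = ((-4) − (-4)) / (1 − 0) = 0,
    intercept c = (-4) − m·0 = -4.
Extremal: y(x) = -4.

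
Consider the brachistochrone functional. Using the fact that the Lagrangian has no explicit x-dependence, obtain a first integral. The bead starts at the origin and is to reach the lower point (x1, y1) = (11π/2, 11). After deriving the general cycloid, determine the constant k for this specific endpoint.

The Lagrangian L = sqrt((1 + y'^2) / y) has no explicit x dependence, so the Beltrami identity applies:
    L − y' ∂L/∂y' = C.
Compute ∂L/∂y' = y' / sqrt(y (1 + y'^2)).
Substitute:
    sqrt((1 + y'^2)/y) − y'·y' / sqrt(y (1 + y'^2))
    = (1 + y'^2) / sqrt(y (1 + y'^2)) − y'^2 / sqrt(y (1 + y'^2))
    = 1 / sqrt(y (1 + y'^2)) = C.
Squaring and rearranging gives the first integral
    y (1 + y'^2) = 1/C^2 =: k   (constant).
Solving this first-order ODE by the substitution
    y = (k/2)(1 − cos θ)
yields the cycloid parameterisation
    x(θ) = (k/2)(θ − sin θ),   y(θ) = (k/2)(1 − cos θ).
The constant k is fixed by the endpoint condition.
Now fit the given lower endpoint (x1, y1) = (11π/2, 11). At the bottom of the first arch (θ = π), the parametric equations give
    y(π) = (k/2)(1 − cos π) = k,
    x(π) = (k/2)(π − sin π) = kπ/2.
Matching y(π) = 11 gives k = 11, consistent with x(π) = 11π/2. Therefore the specific cycloid is
    x(θ) = (11/2)(θ − sin θ),   y(θ) = (11/2)(1 − cos θ).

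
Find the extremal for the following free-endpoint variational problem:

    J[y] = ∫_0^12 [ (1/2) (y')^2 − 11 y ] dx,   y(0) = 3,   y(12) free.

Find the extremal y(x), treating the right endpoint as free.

The Lagrangian L = (1/2) (y')^2 − 11 y gives
    ∂L/∂y = −11,   ∂L/∂y' = y'.
Euler-Lagrange: d/dx(y') − (−11) = 0, i.e. y'' + 11 = 0, so
    y(x) = −(11/2) x^2 + C1 x + C2.
Fixed left endpoint y(0) = 3 ⇒ C2 = 3.
The right endpoint x = 12 is free, so the natural (transversality) condition is ∂L/∂y' |_{x=12} = 0, i.e. y'(12) = 0.
Compute y'(x) = −11 x + C1, so y'(12) = −132 + C1 = 0 ⇒ C1 = 132.
Therefore the extremal is
    y(x) = −(11/2) x^2 + 132 x + 3.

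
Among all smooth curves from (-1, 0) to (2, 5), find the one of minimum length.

Arc-length functional: J[y] = ∫ sqrt(1 + (y')^2) dx.
Lagrangian L = sqrt(1 + (y')^2) has no explicit y dependence, so ∂L/∂y = 0 and the Euler-Lagrange equation gives
    d/dx( y' / sqrt(1 + (y')^2) ) = 0  ⇒  y' / sqrt(1 + (y')^2) = const.
Hence y' is constant, so y(x) is affine.
Fitting the endpoints (-1, 0) and (2, 5):
    slope m = (5 − 0) / (2 − (-1)) = 5/3,
    intercept c = 0 − m·(-1) = 5/3.
Extremal: y(x) = (5/3) x + 5/3.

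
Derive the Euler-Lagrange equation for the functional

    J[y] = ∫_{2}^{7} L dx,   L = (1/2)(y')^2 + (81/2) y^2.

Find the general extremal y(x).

The Lagrangian is L = (1/2)(y')^2 + (81/2) y^2.
∂L/∂y = 81y.
∂L/∂y' = y'.
The Euler-Lagrange equation d/dx(∂L/∂y') − ∂L/∂y = 0 becomes:
    y'' - 81 y = 0
General solution: y(x) = A e^(9x) + B e^(-9x), where A and B are arbitrary constants fixed by the endpoint conditions.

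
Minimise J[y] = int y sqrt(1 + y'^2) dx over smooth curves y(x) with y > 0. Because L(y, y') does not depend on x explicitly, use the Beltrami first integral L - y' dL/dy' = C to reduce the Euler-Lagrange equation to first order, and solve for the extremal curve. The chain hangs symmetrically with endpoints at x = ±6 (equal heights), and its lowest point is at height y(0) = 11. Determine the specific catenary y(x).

The Lagrangian L(y, y') = y sqrt(1 + y'^2) has no explicit x dependence, so the Beltrami identity applies:
    L − y' ∂L/∂y' = C.
Compute ∂L/∂y' = y · y' / sqrt(1 + y'^2). Then
    L − y' ∂L/∂y'
    = y sqrt(1 + y'^2) − y · y'^2 / sqrt(1 + y'^2)
    = y (1 + y'^2 − y'^2) / sqrt(1 + y'^2)
    = y / sqrt(1 + y'^2) = C.
Squaring gives y^2 = C^2 (1 + y'^2), i.e.
    y'^2 = y^2 / C^2 − 1.
Separating variables,
    dy / sqrt(y^2 − C^2) = dx / C,
and integrating gives arccosh(y / C) = (x − a)/C, so
    y(x) = C cosh((x − a)/C),
the catenary. The constants C and a are fixed by the two endpoint conditions (and, for the hanging-chain problem, the length constraint selects C).
Now fit the given data. The endpoints x = ±6 are symmetric at equal height, so the catenary is even about its minimum: a = 0 and y(x) = C cosh(x/C). The lowest point is y(0) = C cosh(0) = C, and we are told y(0) = 11, so C = 11. Therefore
    y(x) = 11 cosh(x/11),
and at the endpoints
    y(±6) = 11 cosh(6/11).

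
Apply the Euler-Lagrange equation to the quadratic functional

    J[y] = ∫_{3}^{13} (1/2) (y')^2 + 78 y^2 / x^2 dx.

The Lagrangian is L = (1/2) (y')^2 + 78 y^2 / x^2.
Compute ∂L/∂y = 156y/x^2, ∂L/∂y' = y'.
The Euler-Lagrange equation d/dx(∂L/∂y') − ∂L/∂y = 0 reduces to
    y'' − 156/x^2 · y = 0  (x > 0).
Its general solution is
    y(x) = A x^13 + B x^(-12),
with A, B fixed by the endpoint conditions.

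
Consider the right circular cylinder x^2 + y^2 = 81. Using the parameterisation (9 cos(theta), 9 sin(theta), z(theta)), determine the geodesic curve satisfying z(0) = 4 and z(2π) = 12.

Parameterise the cylinder of radius R = 9 as
    r(θ) = (9 cos θ, 9 sin θ, z(θ)).
The arc-length element is
    ds = sqrt(81 + (dz/dθ)^2) dθ,
so the Lagrangian is L = sqrt(81 + z'^2).
L depends on z' only, not on z or θ, so ∂L/∂z = 0 and
    ∂L/∂z' = z' / sqrt(81 + z'^2).
The Euler-Lagrange equation gives
    d/dθ( z' / sqrt(81 + z'^2) ) = 0,
so z' is constant. Integrating once:
    z(θ) = a θ + b,
a helix on the cylinder (a straight line when the cylinder is unrolled). The constants a, b are determined by the endpoint conditions.
With endpoint conditions z(0) = 4 and z(2π) = 12: from z(0) = b we get b = 4, and a·2π + 4 = 12 gives a = 4/π, so
    z(θ) = (4/π) θ + 4.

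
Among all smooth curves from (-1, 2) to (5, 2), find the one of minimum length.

Arc-length functional: J[y] = ∫ sqrt(1 + (y')^2) dx.
Lagrangian L = sqrt(1 + (y')^2) has no explicit y dependence, so ∂L/∂y = 0 and the Euler-Lagrange equation gives
    d/dx( y' / sqrt(1 + (y')^2) ) = 0  ⇒  y' / sqrt(1 + (y')^2) = const.
Hence y' is constant, so y(x) is affine.
Fitting the endpoints (-1, 2) and (5, 2):
    slope m = (2 − 2) / (5 − (-1)) = 0,
    intercept c = 2 − m·(-1) = 2.
Extremal: y(x) = 2.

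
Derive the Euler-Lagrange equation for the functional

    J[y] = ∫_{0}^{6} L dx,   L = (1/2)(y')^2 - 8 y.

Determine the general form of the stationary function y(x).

The Lagrangian is L = (1/2)(y')^2 - 8 y.
∂L/∂y = -8.
∂L/∂y' = y'.
The Euler-Lagrange equation d/dx(∂L/∂y') − ∂L/∂y = 0 becomes:
    y'' + 8 = 0
General solution: y(x) = -4 x^2 + A x + B, where A and B are arbitrary constants fixed by the endpoint conditions.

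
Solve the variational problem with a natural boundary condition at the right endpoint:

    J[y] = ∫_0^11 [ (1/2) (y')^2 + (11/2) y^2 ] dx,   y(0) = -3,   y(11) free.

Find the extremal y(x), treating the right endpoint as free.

The Lagrangian L = (1/2) (y')^2 + (11/2) y^2 gives
    ∂L/∂y = 11 y,   ∂L/∂y' = y'.
Euler-Lagrange: y'' − 11 y = 0.
With k = sqrt(11), the general solution is
    y(x) = A cosh(sqrt(11) x) + B sinh(sqrt(11) x).
Fixed left endpoint y(0) = -3 ⇒ A = -3.
The right endpoint x = 11 is free, so the natural (transversality) condition is ∂L/∂y' |_{x=11} = 0, i.e. y'(11) = 0.
Compute y'(x) = A k sinh(k x) + B k cosh(k x), so
    y'(11) = A k sinh(k·11) + B k cosh(k·11) = 0
    ⇒ B = −A tanh(k·11) = 3 tanh(sqrt(11)·11).
Therefore the extremal is
    y(x) = −3 cosh(sqrt(11) x) + 3 tanh(sqrt(11)·11) sinh(sqrt(11) x).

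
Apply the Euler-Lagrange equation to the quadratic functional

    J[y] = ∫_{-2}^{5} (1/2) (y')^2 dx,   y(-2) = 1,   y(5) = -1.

The Lagrangian is L = (1/2) (y')^2.
Compute ∂L/∂y = 0, ∂L/∂y' = y'.
The Euler-Lagrange equation d/dx(∂L/∂y') − ∂L/∂y = 0 reduces to
    y'' = 0.
Its general solution is
    y(x) = A x + B,
with A, B fixed by the endpoint conditions.
Applying the endpoint conditions y(-2) = 1 and y(5) = -1: solve A·-2 + B = 1 and A·5 + B = -1. Subtracting gives A(5 − -2) = -1 − 1, so A = -2/7, and B = 1 − A·-2 = 3/7. Therefore
    y(x) = (-2/7) x + 3/7.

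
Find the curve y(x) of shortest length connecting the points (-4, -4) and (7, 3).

Arc-length functional: J[y] = ∫ sqrt(1 + (y')^2) dx.
Lagrangian L = sqrt(1 + (y')^2) has no explicit y dependence, so ∂L/∂y = 0 and the Euler-Lagrange equation gives
    d/dx( y' / sqrt(1 + (y')^2) ) = 0  ⇒  y' / sqrt(1 + (y')^2) = const.
Hence y' is constant, so y(x) is affine.
Fitting the endpoints (-4, -4) and (7, 3):
    slope m = (3 − (-4)) / (7 − (-4)) = 7/11,
    intercept c = (-4) − m·(-4) = -16/11.
Extremal: y(x) = (7/11) x - 16/11.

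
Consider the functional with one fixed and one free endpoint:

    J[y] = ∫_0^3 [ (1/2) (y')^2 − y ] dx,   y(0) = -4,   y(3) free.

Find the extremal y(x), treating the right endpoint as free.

The Lagrangian L = (1/2) (y')^2 − y gives
    ∂L/∂y = −1,   ∂L/∂y' = y'.
Euler-Lagrange: d/dx(y') − (−1) = 0, i.e. y'' + 1 = 0, so
    y(x) = −(1/2) x^2 + C1 x + C2.
Fixed left endpoint y(0) = -4 ⇒ C2 = -4.
The right endpoint x = 3 is free, so the natural (transversality) condition is ∂L/∂y' |_{x=3} = 0, i.e. y'(3) = 0.
Compute y'(x) = −1 x + C1, so y'(3) = −3 + C1 = 0 ⇒ C1 = 3.
Therefore the extremal is
    y(x) = −x^2/2 + 3 x − 4.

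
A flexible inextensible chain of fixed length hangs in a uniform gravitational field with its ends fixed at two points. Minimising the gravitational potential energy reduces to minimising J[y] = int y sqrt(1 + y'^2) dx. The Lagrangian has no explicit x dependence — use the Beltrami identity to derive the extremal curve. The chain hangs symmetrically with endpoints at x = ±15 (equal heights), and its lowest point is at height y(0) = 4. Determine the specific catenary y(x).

The Lagrangian L(y, y') = y sqrt(1 + y'^2) has no explicit x dependence, so the Beltrami identity applies:
    L − y' ∂L/∂y' = C.
Compute ∂L/∂y' = y · y' / sqrt(1 + y'^2). Then
    L − y' ∂L/∂y'
    = y sqrt(1 + y'^2) − y · y'^2 / sqrt(1 + y'^2)
    = y (1 + y'^2 − y'^2) / sqrt(1 + y'^2)
    = y / sqrt(1 + y'^2) = C.
Squaring gives y^2 = C^2 (1 + y'^2), i.e.
    y'^2 = y^2 / C^2 − 1.
Separating variables,
    dy / sqrt(y^2 − C^2) = dx / C,
and integrating gives arccosh(y / C) = (x − a)/C, so
    y(x) = C cosh((x − a)/C),
the catenary. The constants C and a are fixed by the two endpoint conditions (and, for the hanging-chain problem, the length constraint selects C).
Now fit the given data. The endpoints x = ±15 are symmetric at equal height, so the catenary is even about its minimum: a = 0 and y(x) = C cosh(x/C). The lowest point is y(0) = C cosh(0) = C, and we are told y(0) = 4, so C = 4. Therefore
    y(x) = 4 cosh(x/4),
and at the endpoints
    y(±15) = 4 cosh(15/4).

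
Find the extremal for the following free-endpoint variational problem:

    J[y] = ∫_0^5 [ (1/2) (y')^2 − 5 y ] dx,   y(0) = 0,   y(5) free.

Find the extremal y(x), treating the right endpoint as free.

The Lagrangian L = (1/2) (y')^2 − 5 y gives
    ∂L/∂y = −5,   ∂L/∂y' = y'.
Euler-Lagrange: d/dx(y') − (−5) = 0, i.e. y'' + 5 = 0, so
    y(x) = −(5/2) x^2 + C1 x + C2.
Fixed left endpoint y(0) = 0 ⇒ C2 = 0.
The right endpoint x = 5 is free, so the natural (transversality) condition is ∂L/∂y' |_{x=5} = 0, i.e. y'(5) = 0.
Compute y'(x) = −5 x + C1, so y'(5) = −25 + C1 = 0 ⇒ C1 = 25.
Therefore the extremal is
    y(x) = −(5/2) x^2 + 25 x.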